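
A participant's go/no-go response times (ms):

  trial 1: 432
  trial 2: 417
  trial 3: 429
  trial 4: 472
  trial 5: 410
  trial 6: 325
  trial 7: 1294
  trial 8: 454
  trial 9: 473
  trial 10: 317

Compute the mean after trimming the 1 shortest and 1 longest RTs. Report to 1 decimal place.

426.5 ms

Sorted: 317, 325, 410, 417, 429, 432, 454, 472, 473, 1294
Drop lowest 1 (317) and highest 1 (1294)
Remaining (n=8): Σ = 3412, mean = 3412/8 = 426.500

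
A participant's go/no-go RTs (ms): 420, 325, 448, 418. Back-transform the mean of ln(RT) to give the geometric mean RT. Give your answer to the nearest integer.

400 ms

ln(RT): 6.0403, 5.7838, 6.1048, 6.0355
Mean ln(RT) = 23.9644/4 = 5.99109
Geometric mean = exp(5.99109) = 399.85 ms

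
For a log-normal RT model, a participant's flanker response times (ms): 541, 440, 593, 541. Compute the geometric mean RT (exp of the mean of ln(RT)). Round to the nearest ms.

ln(RT): 6.2934, 6.0868, 6.3852, 6.2934
Mean ln(RT) = 25.0588/4 = 6.26470
Geometric mean = exp(6.26470) = 525.68 ms

526 ms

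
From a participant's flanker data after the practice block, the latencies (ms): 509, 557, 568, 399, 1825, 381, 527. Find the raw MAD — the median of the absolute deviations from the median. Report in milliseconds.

Sorted: 381, 399, 509, 527, 557, 568, 1825 → median = 527
|x − 527|: 18, 30, 41, 128, 1298, 146, 0
Sorted deviations: 0, 18, 30, 41, 128, 146, 1298 → MAD = 41

41 ms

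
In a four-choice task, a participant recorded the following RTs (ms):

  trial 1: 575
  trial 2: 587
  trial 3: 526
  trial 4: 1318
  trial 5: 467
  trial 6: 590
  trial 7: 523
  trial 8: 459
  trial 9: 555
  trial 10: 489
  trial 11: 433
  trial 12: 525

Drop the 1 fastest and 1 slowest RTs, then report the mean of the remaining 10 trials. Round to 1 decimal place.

Sorted: 433, 459, 467, 489, 523, 525, 526, 555, 575, 587, 590, 1318
Drop lowest 1 (433) and highest 1 (1318)
Remaining (n=10): Σ = 5296, mean = 5296/10 = 529.600

529.6 ms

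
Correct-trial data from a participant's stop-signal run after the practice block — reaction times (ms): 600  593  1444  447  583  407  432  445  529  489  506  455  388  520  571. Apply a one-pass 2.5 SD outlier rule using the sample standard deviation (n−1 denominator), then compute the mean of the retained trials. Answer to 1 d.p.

n = 15, ΣRT = 8409, M = 560.600
Σ(x−M)² = 901703.60; s = √(901703.60/14) = 253.786
Cutoffs: 560.600 ± 2.5·253.786 → [-73.9, 1195.1]
Outside: 1444 → excluded.
Retained (n=14): Σ = 6965, mean = 6965/14 = 497.500

497.5 ms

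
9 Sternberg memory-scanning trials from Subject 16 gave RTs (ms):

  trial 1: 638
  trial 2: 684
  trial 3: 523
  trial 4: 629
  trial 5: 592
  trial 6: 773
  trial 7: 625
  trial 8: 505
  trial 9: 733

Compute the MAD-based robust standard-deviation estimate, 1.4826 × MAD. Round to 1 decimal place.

81.5 ms

Sorted: 505, 523, 592, 625, 629, 638, 684, 733, 773 → median = 629
|x − 629| sorted: 0, 4, 9, 37, 55, 104, 106, 124, 144 → MAD = 55
Robust SD ≈ 1.4826 × 55 = 81.543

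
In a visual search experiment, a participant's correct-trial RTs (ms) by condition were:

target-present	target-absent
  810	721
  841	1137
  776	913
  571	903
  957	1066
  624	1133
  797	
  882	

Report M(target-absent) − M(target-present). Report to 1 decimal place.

M(target-present) = 6258/8 = 782.250
M(target-absent) = 5873/6 = 978.833
Difference = 978.833 − 782.250 = 196.583 ms

196.6 ms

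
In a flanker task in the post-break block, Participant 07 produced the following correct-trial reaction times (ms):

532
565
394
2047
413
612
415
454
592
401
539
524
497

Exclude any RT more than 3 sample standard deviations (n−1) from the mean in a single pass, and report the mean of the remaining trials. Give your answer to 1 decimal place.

n = 13, ΣRT = 7985, M = 614.231
Σ(x−M)² = 2289886.31; s = √(2289886.31/12) = 436.834
Cutoffs: 614.231 ± 3·436.834 → [-696.3, 1924.7]
Outside: 2047 → excluded.
Retained (n=12): Σ = 5938, mean = 5938/12 = 494.833

494.8 ms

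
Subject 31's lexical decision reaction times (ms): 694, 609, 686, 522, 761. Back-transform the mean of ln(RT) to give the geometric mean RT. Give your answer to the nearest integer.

649 ms

ln(RT): 6.5425, 6.4118, 6.5309, 6.2577, 6.6346
Mean ln(RT) = 32.3775/5 = 6.47549
Geometric mean = exp(6.47549) = 649.04 ms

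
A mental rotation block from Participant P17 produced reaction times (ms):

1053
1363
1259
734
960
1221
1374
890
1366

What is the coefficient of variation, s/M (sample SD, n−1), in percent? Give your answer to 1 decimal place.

n = 9, Σ = 10220, M = 1135.5556
Σ(x−M)² = 443410.222; s = √(443410.222/8) = 235.4279
CV = 235.4279 / 1135.5556 = 0.20732 = 20.732%

20.7%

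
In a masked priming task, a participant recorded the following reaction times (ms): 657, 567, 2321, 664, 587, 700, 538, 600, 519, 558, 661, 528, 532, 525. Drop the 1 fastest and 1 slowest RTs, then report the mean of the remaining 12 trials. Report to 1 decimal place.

593.1 ms

Sorted: 519, 525, 528, 532, 538, 558, 567, 587, 600, 657, 661, 664, 700, 2321
Drop lowest 1 (519) and highest 1 (2321)
Remaining (n=12): Σ = 7117, mean = 7117/12 = 593.083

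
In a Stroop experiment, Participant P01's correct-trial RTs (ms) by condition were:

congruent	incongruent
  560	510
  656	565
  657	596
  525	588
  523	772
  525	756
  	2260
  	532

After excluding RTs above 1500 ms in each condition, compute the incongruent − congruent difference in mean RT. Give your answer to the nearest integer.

43 ms

incongruent: exclude 2260
M(congruent) = 3446/6 = 574.333
M(incongruent) = 4319/7 = 617.000
Difference = 617.000 − 574.333 = 42.667 ms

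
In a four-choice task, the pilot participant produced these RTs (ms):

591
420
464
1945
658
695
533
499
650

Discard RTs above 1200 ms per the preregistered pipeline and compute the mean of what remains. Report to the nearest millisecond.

Excluded: 1945
Retained (n=8): Σ = 4510
Mean = 4510/8 = 563.7500

564 ms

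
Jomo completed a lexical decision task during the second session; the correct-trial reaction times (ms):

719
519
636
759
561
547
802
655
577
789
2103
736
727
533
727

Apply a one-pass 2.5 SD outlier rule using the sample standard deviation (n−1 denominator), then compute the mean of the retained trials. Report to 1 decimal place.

n = 15, ΣRT = 11390, M = 759.333
Σ(x−M)² = 2065153.33; s = √(2065153.33/14) = 384.072
Cutoffs: 759.333 ± 2.5·384.072 → [-200.8, 1719.5]
Outside: 2103 → excluded.
Retained (n=14): Σ = 9287, mean = 9287/14 = 663.357

663.4 ms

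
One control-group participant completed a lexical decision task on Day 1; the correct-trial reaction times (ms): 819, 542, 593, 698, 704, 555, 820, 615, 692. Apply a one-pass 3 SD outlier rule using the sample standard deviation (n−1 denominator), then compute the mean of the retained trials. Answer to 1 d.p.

n = 9, ΣRT = 6038, M = 670.889
Σ(x−M)² = 85680.89; s = √(85680.89/8) = 103.490
Cutoffs: 670.889 ± 3·103.490 → [360.4, 981.4]
No RTs fall outside the cutoffs; all 9 retained. Mean = 6038/9 = 670.889

670.9 ms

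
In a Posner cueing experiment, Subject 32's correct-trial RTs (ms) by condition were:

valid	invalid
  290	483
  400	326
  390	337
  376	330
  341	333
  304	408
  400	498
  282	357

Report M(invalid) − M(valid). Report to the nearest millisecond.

M(valid) = 2783/8 = 347.875
M(invalid) = 3072/8 = 384.000
Difference = 384.000 − 347.875 = 36.125 ms

36 ms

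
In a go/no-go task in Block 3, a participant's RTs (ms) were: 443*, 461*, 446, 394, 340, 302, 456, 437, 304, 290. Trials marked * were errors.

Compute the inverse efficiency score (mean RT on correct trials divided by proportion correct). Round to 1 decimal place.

463.9 ms

Correct trials (n=8): 446, 394, 340, 302, 456, 437, 304, 290
Mean correct RT = 2969/8 = 371.1250 ms
Proportion correct = 8/10
IES = 371.1250 / (8/10) = 463.906 ms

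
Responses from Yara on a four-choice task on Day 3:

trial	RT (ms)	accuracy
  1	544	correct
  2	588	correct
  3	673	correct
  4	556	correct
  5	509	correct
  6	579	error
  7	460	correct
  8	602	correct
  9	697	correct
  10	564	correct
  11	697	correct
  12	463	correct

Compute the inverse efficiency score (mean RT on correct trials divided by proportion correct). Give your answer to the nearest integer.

Correct trials (n=11): 544, 588, 673, 556, 509, 460, 602, 697, 564, 697, 463
Mean correct RT = 6353/11 = 577.5455 ms
Proportion correct = 11/12
IES = 577.5455 / (11/12) = 630.050 ms

630 ms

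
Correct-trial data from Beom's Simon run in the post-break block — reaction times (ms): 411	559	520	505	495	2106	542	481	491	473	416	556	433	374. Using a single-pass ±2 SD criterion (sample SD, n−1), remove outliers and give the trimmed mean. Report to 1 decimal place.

n = 14, ΣRT = 8362, M = 597.286
Σ(x−M)² = 2492076.86; s = √(2492076.86/13) = 437.834
Cutoffs: 597.286 ± 2·437.834 → [-278.4, 1473.0]
Outside: 2106 → excluded.
Retained (n=13): Σ = 6256, mean = 6256/13 = 481.231

481.2 ms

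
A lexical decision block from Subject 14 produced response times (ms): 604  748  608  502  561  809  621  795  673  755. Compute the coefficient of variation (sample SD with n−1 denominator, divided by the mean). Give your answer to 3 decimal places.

n = 10, Σ = 6676, M = 667.6000
Σ(x−M)² = 98912.400; s = √(98912.400/9) = 104.8345
CV = 104.8345 / 667.6000 = 0.15703

0.157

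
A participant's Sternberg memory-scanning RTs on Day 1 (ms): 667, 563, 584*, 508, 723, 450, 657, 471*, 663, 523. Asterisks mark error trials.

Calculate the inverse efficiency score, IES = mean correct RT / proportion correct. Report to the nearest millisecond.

Correct trials (n=8): 667, 563, 508, 723, 450, 657, 663, 523
Mean correct RT = 4754/8 = 594.2500 ms
Proportion correct = 8/10
IES = 594.2500 / (8/10) = 742.812 ms

743 ms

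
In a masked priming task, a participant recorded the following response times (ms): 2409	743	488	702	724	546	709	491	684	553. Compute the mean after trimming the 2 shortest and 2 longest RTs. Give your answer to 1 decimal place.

Sorted: 488, 491, 546, 553, 684, 702, 709, 724, 743, 2409
Drop lowest 2 (488, 491) and highest 2 (743, 2409)
Remaining (n=6): Σ = 3918, mean = 3918/6 = 653.000

653.0 ms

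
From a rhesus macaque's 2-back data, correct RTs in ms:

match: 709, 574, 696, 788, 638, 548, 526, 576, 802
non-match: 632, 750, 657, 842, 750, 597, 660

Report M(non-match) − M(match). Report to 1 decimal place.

M(match) = 5857/9 = 650.778
M(non-match) = 4888/7 = 698.286
Difference = 698.286 − 650.778 = 47.508 ms

47.5 ms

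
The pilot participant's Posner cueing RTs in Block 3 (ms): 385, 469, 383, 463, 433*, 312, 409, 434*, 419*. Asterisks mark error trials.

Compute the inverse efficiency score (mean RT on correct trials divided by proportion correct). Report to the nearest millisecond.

Correct trials (n=6): 385, 469, 383, 463, 312, 409
Mean correct RT = 2421/6 = 403.5000 ms
Proportion correct = 6/9
IES = 403.5000 / (6/9) = 605.250 ms

605 ms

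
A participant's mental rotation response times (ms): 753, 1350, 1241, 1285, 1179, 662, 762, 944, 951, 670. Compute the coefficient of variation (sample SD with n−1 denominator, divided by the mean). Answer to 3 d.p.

n = 10, Σ = 9797, M = 979.7000
Σ(x−M)² = 636060.100; s = √(636060.100/9) = 265.8446
CV = 265.8446 / 979.7000 = 0.27135

0.271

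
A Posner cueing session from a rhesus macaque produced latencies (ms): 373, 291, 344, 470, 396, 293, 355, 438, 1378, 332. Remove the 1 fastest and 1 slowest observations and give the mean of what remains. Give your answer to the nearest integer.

375 ms

Sorted: 291, 293, 332, 344, 355, 373, 396, 438, 470, 1378
Drop lowest 1 (291) and highest 1 (1378)
Remaining (n=8): Σ = 3001, mean = 3001/8 = 375.125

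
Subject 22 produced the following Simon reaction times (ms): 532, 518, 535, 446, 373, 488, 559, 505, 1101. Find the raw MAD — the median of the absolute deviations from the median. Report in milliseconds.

Sorted: 373, 446, 488, 505, 518, 532, 535, 559, 1101 → median = 518
|x − 518|: 14, 0, 17, 72, 145, 30, 41, 13, 583
Sorted deviations: 0, 13, 14, 17, 30, 41, 72, 145, 583 → MAD = 30

30 ms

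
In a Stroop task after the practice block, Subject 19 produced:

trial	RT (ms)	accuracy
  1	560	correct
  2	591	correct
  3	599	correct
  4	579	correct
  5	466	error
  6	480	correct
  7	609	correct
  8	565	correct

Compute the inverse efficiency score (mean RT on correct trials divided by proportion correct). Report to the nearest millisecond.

650 ms

Correct trials (n=7): 560, 591, 599, 579, 480, 609, 565
Mean correct RT = 3983/7 = 569.0000 ms
Proportion correct = 7/8
IES = 569.0000 / (7/8) = 650.286 ms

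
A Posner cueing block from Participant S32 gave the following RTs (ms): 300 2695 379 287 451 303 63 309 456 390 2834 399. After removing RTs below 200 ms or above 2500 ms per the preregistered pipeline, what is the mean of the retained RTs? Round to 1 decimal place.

363.8 ms

Excluded: 63, 2695, 2834
Retained (n=9): Σ = 3274
Mean = 3274/9 = 363.7778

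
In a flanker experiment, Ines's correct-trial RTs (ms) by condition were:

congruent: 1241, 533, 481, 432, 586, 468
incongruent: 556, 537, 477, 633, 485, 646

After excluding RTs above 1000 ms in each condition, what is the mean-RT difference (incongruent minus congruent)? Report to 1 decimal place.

congruent: exclude 1241
M(congruent) = 2500/5 = 500.000
M(incongruent) = 3334/6 = 555.667
Difference = 555.667 − 500.000 = 55.667 ms

55.7 ms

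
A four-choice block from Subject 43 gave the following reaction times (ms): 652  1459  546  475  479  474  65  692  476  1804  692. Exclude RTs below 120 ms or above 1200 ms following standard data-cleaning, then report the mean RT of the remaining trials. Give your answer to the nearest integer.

Excluded: 65, 1459, 1804
Retained (n=8): Σ = 4486
Mean = 4486/8 = 560.7500

561 ms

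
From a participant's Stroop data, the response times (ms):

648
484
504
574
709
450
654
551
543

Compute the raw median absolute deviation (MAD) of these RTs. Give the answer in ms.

Sorted: 450, 484, 504, 543, 551, 574, 648, 654, 709 → median = 551
|x − 551|: 97, 67, 47, 23, 158, 101, 103, 0, 8
Sorted deviations: 0, 8, 23, 47, 67, 97, 101, 103, 158 → MAD = 67

67 ms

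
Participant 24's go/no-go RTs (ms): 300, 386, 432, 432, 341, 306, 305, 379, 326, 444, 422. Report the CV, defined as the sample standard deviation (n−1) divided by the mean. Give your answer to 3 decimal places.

n = 11, Σ = 4073, M = 370.2727
Σ(x−M)² = 32202.182; s = √(32202.182/10) = 56.7470
CV = 56.7470 / 370.2727 = 0.15326

0.153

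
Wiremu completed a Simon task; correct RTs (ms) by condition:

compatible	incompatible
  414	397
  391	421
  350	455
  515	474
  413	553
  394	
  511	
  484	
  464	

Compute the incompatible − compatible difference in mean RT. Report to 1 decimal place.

M(compatible) = 3936/9 = 437.333
M(incompatible) = 2300/5 = 460.000
Difference = 460.000 − 437.333 = 22.667 ms

22.7 ms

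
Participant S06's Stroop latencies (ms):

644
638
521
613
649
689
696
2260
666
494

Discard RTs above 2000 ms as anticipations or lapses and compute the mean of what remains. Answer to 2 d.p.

623.33 ms

Excluded: 2260
Retained (n=9): Σ = 5610
Mean = 5610/9 = 623.3333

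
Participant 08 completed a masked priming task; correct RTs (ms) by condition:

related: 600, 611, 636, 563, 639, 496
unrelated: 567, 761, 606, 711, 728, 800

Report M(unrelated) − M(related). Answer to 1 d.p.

M(related) = 3545/6 = 590.833
M(unrelated) = 4173/6 = 695.500
Difference = 695.500 − 590.833 = 104.667 ms

104.7 ms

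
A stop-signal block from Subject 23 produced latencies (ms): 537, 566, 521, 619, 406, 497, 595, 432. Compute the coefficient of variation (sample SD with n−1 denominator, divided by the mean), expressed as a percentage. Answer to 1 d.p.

14.3%

n = 8, Σ = 4173, M = 521.6250
Σ(x−M)² = 39079.875; s = √(39079.875/7) = 74.7184
CV = 74.7184 / 521.6250 = 0.14324 = 14.324%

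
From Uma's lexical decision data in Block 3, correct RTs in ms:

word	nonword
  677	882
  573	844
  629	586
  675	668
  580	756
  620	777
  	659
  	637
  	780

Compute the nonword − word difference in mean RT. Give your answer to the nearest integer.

M(word) = 3754/6 = 625.667
M(nonword) = 6589/9 = 732.111
Difference = 732.111 − 625.667 = 106.444 ms

106 ms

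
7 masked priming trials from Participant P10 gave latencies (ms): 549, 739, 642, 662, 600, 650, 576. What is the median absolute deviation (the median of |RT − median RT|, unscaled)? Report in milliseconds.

42 ms

Sorted: 549, 576, 600, 642, 650, 662, 739 → median = 642
|x − 642|: 93, 97, 0, 20, 42, 8, 66
Sorted deviations: 0, 8, 20, 42, 66, 93, 97 → MAD = 42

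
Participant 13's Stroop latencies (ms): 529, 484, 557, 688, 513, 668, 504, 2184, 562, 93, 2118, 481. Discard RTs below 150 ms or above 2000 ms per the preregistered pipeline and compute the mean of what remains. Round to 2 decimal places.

554.00 ms

Excluded: 93, 2118, 2184
Retained (n=9): Σ = 4986
Mean = 4986/9 = 554.0000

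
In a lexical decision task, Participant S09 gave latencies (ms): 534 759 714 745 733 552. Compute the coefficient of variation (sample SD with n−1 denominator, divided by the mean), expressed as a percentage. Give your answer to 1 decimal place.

n = 6, Σ = 4037, M = 672.8333
Σ(x−M)² = 51822.833; s = √(51822.833/5) = 101.8065
CV = 101.8065 / 672.8333 = 0.15131 = 15.131%

15.1%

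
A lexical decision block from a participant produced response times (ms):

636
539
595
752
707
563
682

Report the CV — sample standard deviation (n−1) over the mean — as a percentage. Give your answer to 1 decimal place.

n = 7, Σ = 4474, M = 639.1429
Σ(x−M)² = 36962.857; s = √(36962.857/6) = 78.4887
CV = 78.4887 / 639.1429 = 0.12280 = 12.280%

12.3%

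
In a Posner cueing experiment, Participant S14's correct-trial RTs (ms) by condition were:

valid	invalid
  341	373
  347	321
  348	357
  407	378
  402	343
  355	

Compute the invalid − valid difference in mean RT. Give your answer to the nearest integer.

M(valid) = 2200/6 = 366.667
M(invalid) = 1772/5 = 354.400
Difference = 354.400 − 366.667 = -12.267 ms

-12 ms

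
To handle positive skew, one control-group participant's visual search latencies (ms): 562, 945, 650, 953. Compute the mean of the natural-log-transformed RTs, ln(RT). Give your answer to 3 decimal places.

6.630

ln(RT): 6.3315, 6.8512, 6.4770, 6.8596
Σ ln(RT) = 26.5193
Mean = 26.5193/4 = 6.62982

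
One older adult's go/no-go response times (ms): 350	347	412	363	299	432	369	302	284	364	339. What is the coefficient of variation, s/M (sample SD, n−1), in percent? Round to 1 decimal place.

n = 11, Σ = 3861, M = 351.0000
Σ(x−M)² = 20674.000; s = √(20674.000/10) = 45.4687
CV = 45.4687 / 351.0000 = 0.12954 = 12.954%

13.0%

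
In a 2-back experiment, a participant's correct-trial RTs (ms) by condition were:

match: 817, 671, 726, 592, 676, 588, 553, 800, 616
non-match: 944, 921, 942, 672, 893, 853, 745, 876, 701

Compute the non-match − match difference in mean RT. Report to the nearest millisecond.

168 ms

M(match) = 6039/9 = 671.000
M(non-match) = 7547/9 = 838.556
Difference = 838.556 − 671.000 = 167.556 ms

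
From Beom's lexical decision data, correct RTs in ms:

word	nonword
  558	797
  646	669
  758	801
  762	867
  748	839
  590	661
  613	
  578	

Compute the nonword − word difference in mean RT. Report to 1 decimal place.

115.7 ms

M(word) = 5253/8 = 656.625
M(nonword) = 4634/6 = 772.333
Difference = 772.333 − 656.625 = 115.708 ms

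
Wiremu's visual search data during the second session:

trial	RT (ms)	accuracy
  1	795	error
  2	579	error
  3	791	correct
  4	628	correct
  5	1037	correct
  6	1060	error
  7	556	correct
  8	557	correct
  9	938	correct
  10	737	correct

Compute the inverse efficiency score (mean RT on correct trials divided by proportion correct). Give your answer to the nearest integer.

Correct trials (n=7): 791, 628, 1037, 556, 557, 938, 737
Mean correct RT = 5244/7 = 749.1429 ms
Proportion correct = 7/10
IES = 749.1429 / (7/10) = 1070.204 ms

1070 ms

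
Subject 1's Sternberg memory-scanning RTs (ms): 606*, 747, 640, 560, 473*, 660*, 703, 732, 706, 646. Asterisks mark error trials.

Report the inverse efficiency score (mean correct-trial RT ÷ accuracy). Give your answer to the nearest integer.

966 ms

Correct trials (n=7): 747, 640, 560, 703, 732, 706, 646
Mean correct RT = 4734/7 = 676.2857 ms
Proportion correct = 7/10
IES = 676.2857 / (7/10) = 966.122 ms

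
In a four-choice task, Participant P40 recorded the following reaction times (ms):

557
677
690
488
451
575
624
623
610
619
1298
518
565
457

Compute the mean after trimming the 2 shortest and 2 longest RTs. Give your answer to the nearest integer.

586 ms

Sorted: 451, 457, 488, 518, 557, 565, 575, 610, 619, 623, 624, 677, 690, 1298
Drop lowest 2 (451, 457) and highest 2 (690, 1298)
Remaining (n=10): Σ = 5856, mean = 5856/10 = 585.600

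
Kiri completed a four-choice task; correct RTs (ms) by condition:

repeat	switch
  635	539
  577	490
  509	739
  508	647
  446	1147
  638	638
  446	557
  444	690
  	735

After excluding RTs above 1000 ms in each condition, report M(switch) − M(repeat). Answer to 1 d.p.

104.0 ms

switch: exclude 1147
M(repeat) = 4203/8 = 525.375
M(switch) = 5035/8 = 629.375
Difference = 629.375 − 525.375 = 104.000 ms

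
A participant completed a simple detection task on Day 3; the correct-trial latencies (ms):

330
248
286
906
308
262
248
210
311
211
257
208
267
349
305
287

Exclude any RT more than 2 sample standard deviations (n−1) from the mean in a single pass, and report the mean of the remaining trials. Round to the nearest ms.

272 ms

n = 16, ΣRT = 4993, M = 312.062
Σ(x−M)² = 403058.94; s = √(403058.94/15) = 163.923
Cutoffs: 312.062 ± 2·163.923 → [-15.8, 639.9]
Outside: 906 → excluded.
Retained (n=15): Σ = 4087, mean = 4087/15 = 272.467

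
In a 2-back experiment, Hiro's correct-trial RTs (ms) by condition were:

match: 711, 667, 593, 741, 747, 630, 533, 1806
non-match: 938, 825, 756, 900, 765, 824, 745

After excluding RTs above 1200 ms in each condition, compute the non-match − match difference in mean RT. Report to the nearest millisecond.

match: exclude 1806
M(match) = 4622/7 = 660.286
M(non-match) = 5753/7 = 821.857
Difference = 821.857 − 660.286 = 161.571 ms

162 ms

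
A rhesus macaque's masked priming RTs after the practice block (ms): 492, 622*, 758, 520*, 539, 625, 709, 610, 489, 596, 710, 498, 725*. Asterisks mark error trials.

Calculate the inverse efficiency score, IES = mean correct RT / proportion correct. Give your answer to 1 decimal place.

Correct trials (n=10): 492, 758, 539, 625, 709, 610, 489, 596, 710, 498
Mean correct RT = 6026/10 = 602.6000 ms
Proportion correct = 10/13
IES = 602.6000 / (10/13) = 783.380 ms

783.4 ms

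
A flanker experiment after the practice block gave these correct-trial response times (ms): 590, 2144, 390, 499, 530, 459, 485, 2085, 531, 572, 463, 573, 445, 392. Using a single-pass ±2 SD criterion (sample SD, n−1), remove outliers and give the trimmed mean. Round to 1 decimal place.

n = 14, ΣRT = 10158, M = 725.571
Σ(x−M)² = 4553145.43; s = √(4553145.43/13) = 591.812
Cutoffs: 725.571 ± 2·591.812 → [-458.1, 1909.2]
Outside: 2085, 2144 → excluded.
Retained (n=12): Σ = 5929, mean = 5929/12 = 494.083

494.1 ms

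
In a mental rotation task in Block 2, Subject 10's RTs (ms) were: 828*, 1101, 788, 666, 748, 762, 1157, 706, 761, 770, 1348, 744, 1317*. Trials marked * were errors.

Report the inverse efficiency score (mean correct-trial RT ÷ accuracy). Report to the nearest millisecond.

1026 ms

Correct trials (n=11): 1101, 788, 666, 748, 762, 1157, 706, 761, 770, 1348, 744
Mean correct RT = 9551/11 = 868.2727 ms
Proportion correct = 11/13
IES = 868.2727 / (11/13) = 1026.140 ms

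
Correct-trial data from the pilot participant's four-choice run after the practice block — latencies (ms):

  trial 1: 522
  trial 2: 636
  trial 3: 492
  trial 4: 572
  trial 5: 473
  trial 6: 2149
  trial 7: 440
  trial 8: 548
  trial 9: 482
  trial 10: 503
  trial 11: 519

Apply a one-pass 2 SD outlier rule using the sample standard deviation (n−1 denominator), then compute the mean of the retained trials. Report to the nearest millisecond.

519 ms

n = 11, ΣRT = 7336, M = 666.909
Σ(x−M)² = 2444310.91; s = √(2444310.91/10) = 494.400
Cutoffs: 666.909 ± 2·494.400 → [-321.9, 1655.7]
Outside: 2149 → excluded.
Retained (n=10): Σ = 5187, mean = 5187/10 = 518.700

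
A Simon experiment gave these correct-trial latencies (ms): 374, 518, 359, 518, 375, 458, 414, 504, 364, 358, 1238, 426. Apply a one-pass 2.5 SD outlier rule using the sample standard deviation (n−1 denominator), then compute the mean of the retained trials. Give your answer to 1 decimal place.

n = 12, ΣRT = 5906, M = 492.167
Σ(x−M)² = 649249.67; s = √(649249.67/11) = 242.946
Cutoffs: 492.167 ± 2.5·242.946 → [-115.2, 1099.5]
Outside: 1238 → excluded.
Retained (n=11): Σ = 4668, mean = 4668/11 = 424.364

424.4 ms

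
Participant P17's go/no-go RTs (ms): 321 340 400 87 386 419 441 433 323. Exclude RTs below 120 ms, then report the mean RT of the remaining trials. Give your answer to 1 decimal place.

Excluded: 87
Retained (n=8): Σ = 3063
Mean = 3063/8 = 382.8750

382.9 ms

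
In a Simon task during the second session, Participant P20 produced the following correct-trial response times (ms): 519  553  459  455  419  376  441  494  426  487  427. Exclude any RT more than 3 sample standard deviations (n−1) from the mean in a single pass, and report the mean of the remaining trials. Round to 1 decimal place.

n = 11, ΣRT = 5056, M = 459.636
Σ(x−M)² = 25382.55; s = √(25382.55/10) = 50.381
Cutoffs: 459.636 ± 3·50.381 → [308.5, 610.8]
No RTs fall outside the cutoffs; all 11 retained. Mean = 5056/11 = 459.636

459.6 ms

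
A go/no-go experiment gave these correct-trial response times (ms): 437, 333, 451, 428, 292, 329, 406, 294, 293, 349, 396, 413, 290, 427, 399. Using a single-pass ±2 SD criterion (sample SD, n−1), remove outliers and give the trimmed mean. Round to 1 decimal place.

n = 15, ΣRT = 5537, M = 369.133
Σ(x−M)² = 49993.73; s = √(49993.73/14) = 59.758
Cutoffs: 369.133 ± 2·59.758 → [249.6, 488.6]
No RTs fall outside the cutoffs; all 15 retained. Mean = 5537/15 = 369.133

369.1 ms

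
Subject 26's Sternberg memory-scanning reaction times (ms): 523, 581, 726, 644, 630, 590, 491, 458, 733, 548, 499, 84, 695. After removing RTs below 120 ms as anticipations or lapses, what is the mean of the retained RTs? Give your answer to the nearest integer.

593 ms

Excluded: 84
Retained (n=12): Σ = 7118
Mean = 7118/12 = 593.1667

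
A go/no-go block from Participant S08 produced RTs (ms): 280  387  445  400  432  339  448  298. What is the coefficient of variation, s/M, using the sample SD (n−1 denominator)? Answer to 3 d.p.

0.174

n = 8, Σ = 3029, M = 378.6250
Σ(x−M)² = 30391.875; s = √(30391.875/7) = 65.8916
CV = 65.8916 / 378.6250 = 0.17403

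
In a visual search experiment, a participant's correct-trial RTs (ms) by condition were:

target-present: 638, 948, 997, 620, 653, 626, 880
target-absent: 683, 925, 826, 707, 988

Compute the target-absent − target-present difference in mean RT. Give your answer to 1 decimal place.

59.8 ms

M(target-present) = 5362/7 = 766.000
M(target-absent) = 4129/5 = 825.800
Difference = 825.800 − 766.000 = 59.800 ms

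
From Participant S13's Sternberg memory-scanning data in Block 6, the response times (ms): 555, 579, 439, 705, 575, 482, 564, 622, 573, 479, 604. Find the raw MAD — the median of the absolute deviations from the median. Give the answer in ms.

Sorted: 439, 479, 482, 555, 564, 573, 575, 579, 604, 622, 705 → median = 573
|x − 573|: 18, 6, 134, 132, 2, 91, 9, 49, 0, 94, 31
Sorted deviations: 0, 2, 6, 9, 18, 31, 49, 91, 94, 132, 134 → MAD = 31

31 ms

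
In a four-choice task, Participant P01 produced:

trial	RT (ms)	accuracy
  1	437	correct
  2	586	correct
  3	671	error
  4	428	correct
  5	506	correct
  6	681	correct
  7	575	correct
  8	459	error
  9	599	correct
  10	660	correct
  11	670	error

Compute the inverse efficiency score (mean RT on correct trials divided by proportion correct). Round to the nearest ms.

Correct trials (n=8): 437, 586, 428, 506, 681, 575, 599, 660
Mean correct RT = 4472/8 = 559.0000 ms
Proportion correct = 8/11
IES = 559.0000 / (8/11) = 768.625 ms

769 ms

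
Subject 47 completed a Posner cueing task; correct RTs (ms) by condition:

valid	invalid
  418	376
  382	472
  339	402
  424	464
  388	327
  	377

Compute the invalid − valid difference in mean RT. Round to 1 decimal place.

12.8 ms

M(valid) = 1951/5 = 390.200
M(invalid) = 2418/6 = 403.000
Difference = 403.000 − 390.200 = 12.800 ms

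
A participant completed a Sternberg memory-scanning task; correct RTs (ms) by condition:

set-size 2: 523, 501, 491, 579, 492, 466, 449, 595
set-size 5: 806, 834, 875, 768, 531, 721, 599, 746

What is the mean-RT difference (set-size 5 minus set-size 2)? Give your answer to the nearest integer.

223 ms

M(set-size 2) = 4096/8 = 512.000
M(set-size 5) = 5880/8 = 735.000
Difference = 735.000 − 512.000 = 223.000 ms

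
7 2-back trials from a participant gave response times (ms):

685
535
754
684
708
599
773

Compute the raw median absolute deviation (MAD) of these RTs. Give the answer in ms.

69 ms

Sorted: 535, 599, 684, 685, 708, 754, 773 → median = 685
|x − 685|: 0, 150, 69, 1, 23, 86, 88
Sorted deviations: 0, 1, 23, 69, 86, 88, 150 → MAD = 69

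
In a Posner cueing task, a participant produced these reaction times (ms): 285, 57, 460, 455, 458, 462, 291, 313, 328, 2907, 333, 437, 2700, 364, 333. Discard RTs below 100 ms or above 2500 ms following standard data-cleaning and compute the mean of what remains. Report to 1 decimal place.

376.6 ms

Excluded: 57, 2700, 2907
Retained (n=12): Σ = 4519
Mean = 4519/12 = 376.5833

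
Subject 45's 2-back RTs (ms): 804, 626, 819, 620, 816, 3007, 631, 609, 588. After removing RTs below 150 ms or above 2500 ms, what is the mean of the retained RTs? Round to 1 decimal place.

Excluded: 3007
Retained (n=8): Σ = 5513
Mean = 5513/8 = 689.1250

689.1 ms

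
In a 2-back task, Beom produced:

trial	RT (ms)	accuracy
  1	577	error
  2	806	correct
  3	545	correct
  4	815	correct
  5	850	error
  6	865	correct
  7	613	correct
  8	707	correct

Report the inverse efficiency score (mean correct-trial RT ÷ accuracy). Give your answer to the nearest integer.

967 ms

Correct trials (n=6): 806, 545, 815, 865, 613, 707
Mean correct RT = 4351/6 = 725.1667 ms
Proportion correct = 6/8
IES = 725.1667 / (6/8) = 966.889 ms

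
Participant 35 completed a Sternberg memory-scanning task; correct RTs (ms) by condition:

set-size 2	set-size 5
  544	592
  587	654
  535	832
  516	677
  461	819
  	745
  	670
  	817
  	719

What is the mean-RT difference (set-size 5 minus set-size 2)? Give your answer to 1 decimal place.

196.4 ms

M(set-size 2) = 2643/5 = 528.600
M(set-size 5) = 6525/9 = 725.000
Difference = 725.000 − 528.600 = 196.400 ms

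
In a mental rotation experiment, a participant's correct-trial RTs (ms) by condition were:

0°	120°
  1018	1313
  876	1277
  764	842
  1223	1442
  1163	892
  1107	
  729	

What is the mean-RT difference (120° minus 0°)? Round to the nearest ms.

170 ms

M(0°) = 6880/7 = 982.857
M(120°) = 5766/5 = 1153.200
Difference = 1153.200 − 982.857 = 170.343 ms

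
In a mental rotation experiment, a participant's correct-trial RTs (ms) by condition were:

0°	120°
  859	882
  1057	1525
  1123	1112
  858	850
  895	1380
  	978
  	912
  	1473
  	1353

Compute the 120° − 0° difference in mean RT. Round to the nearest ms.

M(0°) = 4792/5 = 958.400
M(120°) = 10465/9 = 1162.778
Difference = 1162.778 − 958.400 = 204.378 ms

204 ms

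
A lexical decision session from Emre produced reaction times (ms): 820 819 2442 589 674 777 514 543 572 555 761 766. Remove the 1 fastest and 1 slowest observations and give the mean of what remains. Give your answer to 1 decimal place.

Sorted: 514, 543, 555, 572, 589, 674, 761, 766, 777, 819, 820, 2442
Drop lowest 1 (514) and highest 1 (2442)
Remaining (n=10): Σ = 6876, mean = 6876/10 = 687.600

687.6 ms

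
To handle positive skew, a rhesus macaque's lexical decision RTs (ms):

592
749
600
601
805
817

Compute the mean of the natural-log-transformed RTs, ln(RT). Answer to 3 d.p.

ln(RT): 6.3835, 6.6187, 6.3969, 6.3986, 6.6908, 6.7056
Σ ln(RT) = 39.1943
Mean = 39.1943/6 = 6.53238

6.532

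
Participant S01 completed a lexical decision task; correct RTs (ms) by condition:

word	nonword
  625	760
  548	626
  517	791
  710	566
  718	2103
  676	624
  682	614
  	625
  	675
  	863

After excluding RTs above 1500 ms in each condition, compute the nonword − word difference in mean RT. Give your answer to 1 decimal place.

43.2 ms

nonword: exclude 2103
M(word) = 4476/7 = 639.429
M(nonword) = 6144/9 = 682.667
Difference = 682.667 − 639.429 = 43.238 ms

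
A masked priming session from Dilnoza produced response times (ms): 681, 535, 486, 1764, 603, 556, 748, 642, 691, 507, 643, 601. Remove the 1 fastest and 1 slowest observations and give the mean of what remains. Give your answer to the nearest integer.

621 ms

Sorted: 486, 507, 535, 556, 601, 603, 642, 643, 681, 691, 748, 1764
Drop lowest 1 (486) and highest 1 (1764)
Remaining (n=10): Σ = 6207, mean = 6207/10 = 620.700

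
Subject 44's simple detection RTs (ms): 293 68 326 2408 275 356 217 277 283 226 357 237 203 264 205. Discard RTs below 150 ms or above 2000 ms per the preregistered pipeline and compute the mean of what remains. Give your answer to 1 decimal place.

Excluded: 68, 2408
Retained (n=13): Σ = 3519
Mean = 3519/13 = 270.6923

270.7 ms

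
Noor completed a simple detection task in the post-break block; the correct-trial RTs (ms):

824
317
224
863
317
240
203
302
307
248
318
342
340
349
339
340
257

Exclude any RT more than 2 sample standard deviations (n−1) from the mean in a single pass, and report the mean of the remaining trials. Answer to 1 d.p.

n = 17, ΣRT = 6130, M = 360.588
Σ(x−M)² = 562318.12; s = √(562318.12/16) = 187.470
Cutoffs: 360.588 ± 2·187.470 → [-14.4, 735.5]
Outside: 824, 863 → excluded.
Retained (n=15): Σ = 4443, mean = 4443/15 = 296.200

296.2 ms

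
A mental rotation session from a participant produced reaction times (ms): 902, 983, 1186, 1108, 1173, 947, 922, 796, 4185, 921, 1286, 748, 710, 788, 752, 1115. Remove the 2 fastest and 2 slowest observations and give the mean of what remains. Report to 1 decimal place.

Sorted: 710, 748, 752, 788, 796, 902, 921, 922, 947, 983, 1108, 1115, 1173, 1186, 1286, 4185
Drop lowest 2 (710, 748) and highest 2 (1286, 4185)
Remaining (n=12): Σ = 11593, mean = 11593/12 = 966.083

966.1 ms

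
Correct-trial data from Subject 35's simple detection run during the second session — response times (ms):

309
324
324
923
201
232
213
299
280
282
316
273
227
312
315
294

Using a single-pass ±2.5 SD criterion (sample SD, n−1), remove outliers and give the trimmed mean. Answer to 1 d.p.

n = 16, ΣRT = 5124, M = 320.250
Σ(x−M)² = 412239.00; s = √(412239.00/15) = 165.779
Cutoffs: 320.250 ± 2.5·165.779 → [-94.2, 734.7]
Outside: 923 → excluded.
Retained (n=15): Σ = 4201, mean = 4201/15 = 280.067

280.1 ms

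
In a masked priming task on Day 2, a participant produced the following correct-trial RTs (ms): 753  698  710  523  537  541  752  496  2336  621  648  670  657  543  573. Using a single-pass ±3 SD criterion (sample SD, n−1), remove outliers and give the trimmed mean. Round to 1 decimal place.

n = 15, ΣRT = 11058, M = 737.200
Σ(x−M)² = 2838622.40; s = √(2838622.40/14) = 450.287
Cutoffs: 737.200 ± 3·450.287 → [-613.7, 2088.1]
Outside: 2336 → excluded.
Retained (n=14): Σ = 8722, mean = 8722/14 = 623.000

623.0 ms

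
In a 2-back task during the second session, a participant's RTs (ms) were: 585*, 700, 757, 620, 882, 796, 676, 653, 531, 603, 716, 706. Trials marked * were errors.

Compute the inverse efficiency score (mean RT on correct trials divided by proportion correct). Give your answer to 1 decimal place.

Correct trials (n=11): 700, 757, 620, 882, 796, 676, 653, 531, 603, 716, 706
Mean correct RT = 7640/11 = 694.5455 ms
Proportion correct = 11/12
IES = 694.5455 / (11/12) = 757.686 ms

757.7 ms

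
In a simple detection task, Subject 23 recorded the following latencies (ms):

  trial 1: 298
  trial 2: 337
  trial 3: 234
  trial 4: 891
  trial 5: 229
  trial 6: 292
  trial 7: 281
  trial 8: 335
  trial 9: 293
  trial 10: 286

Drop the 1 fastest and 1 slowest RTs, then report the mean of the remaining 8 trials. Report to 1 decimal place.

294.5 ms

Sorted: 229, 234, 281, 286, 292, 293, 298, 335, 337, 891
Drop lowest 1 (229) and highest 1 (891)
Remaining (n=8): Σ = 2356, mean = 2356/8 = 294.500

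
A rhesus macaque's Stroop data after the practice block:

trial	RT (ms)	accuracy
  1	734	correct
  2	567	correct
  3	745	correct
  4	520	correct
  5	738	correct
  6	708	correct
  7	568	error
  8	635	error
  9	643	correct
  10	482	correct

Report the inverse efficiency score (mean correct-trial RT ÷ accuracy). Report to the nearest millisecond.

803 ms

Correct trials (n=8): 734, 567, 745, 520, 738, 708, 643, 482
Mean correct RT = 5137/8 = 642.1250 ms
Proportion correct = 8/10
IES = 642.1250 / (8/10) = 802.656 ms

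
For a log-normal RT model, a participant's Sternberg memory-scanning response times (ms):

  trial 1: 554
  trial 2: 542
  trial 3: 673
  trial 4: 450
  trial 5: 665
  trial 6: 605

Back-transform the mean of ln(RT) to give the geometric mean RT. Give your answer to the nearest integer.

576 ms

ln(RT): 6.3172, 6.2953, 6.5117, 6.1092, 6.4998, 6.4052
Mean ln(RT) = 38.1384/6 = 6.35641
Geometric mean = exp(6.35641) = 576.17 ms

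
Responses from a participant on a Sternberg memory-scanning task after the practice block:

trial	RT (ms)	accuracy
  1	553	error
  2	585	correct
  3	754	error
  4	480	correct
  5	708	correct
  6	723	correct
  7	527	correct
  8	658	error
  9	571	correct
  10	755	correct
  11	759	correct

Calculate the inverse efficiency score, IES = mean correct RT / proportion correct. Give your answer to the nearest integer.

878 ms

Correct trials (n=8): 585, 480, 708, 723, 527, 571, 755, 759
Mean correct RT = 5108/8 = 638.5000 ms
Proportion correct = 8/11
IES = 638.5000 / (8/11) = 877.938 ms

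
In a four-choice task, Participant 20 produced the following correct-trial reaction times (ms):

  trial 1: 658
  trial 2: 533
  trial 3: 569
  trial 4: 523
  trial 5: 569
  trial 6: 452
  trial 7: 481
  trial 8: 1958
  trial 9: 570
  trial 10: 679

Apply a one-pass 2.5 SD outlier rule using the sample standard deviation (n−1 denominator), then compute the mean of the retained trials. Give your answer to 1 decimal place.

n = 10, ΣRT = 6992, M = 699.200
Σ(x−M)² = 1804667.60; s = √(1804667.60/9) = 447.793
Cutoffs: 699.200 ± 2.5·447.793 → [-420.3, 1818.7]
Outside: 1958 → excluded.
Retained (n=9): Σ = 5034, mean = 5034/9 = 559.333

559.3 ms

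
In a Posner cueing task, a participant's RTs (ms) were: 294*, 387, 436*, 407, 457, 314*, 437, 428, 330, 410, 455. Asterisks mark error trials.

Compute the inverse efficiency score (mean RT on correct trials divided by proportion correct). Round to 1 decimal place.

569.1 ms

Correct trials (n=8): 387, 407, 457, 437, 428, 330, 410, 455
Mean correct RT = 3311/8 = 413.8750 ms
Proportion correct = 8/11
IES = 413.8750 / (8/11) = 569.078 ms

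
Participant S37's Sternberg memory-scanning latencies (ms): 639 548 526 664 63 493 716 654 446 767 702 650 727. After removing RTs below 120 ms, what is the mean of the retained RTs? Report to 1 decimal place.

627.7 ms

Excluded: 63
Retained (n=12): Σ = 7532
Mean = 7532/12 = 627.6667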